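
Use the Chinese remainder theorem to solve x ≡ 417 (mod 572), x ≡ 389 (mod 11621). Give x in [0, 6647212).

Write x = 417 + 572·k. Then 572·k ≡ 389 − 417 ≡ 11593 (mod 11621).
Need 572⁻¹ mod 11621. Extended Euclid on (11621, 572):
11621 = 20·572 + 181
572 = 3·181 + 29
181 = 6·29 + 7
29 = 4·7 + 1
7 = 7·1 + 0
Back-substitute:
1 = 29 − 4·7
1 = −4·181 + 25·29
1 = 25·572 − 79·181
1 = −79·11621 + 1605·572
572⁻¹ ≡ 1605 (mod 11621), so k ≡ 1605·11593 ≡ 1544 (mod 11621).
x = 417 + 572·1544 = 883585.

883585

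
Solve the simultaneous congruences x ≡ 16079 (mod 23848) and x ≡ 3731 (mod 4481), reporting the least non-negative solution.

31137719

Write x = 16079 + 23848·k. Then 23848·k ≡ 3731 − 16079 ≡ 1095 (mod 4481).
Need 23848⁻¹ mod 4481. Extended Euclid on (4481, 1443):
4481 = 3·1443 + 152
1443 = 9·152 + 75
152 = 2·75 + 2
75 = 37·2 + 1
2 = 2·1 + 0
Back-substitute:
1 = 75 − 37·2
1 = −37·152 + 75·75
1 = 75·1443 − 712·152
1 = −712·4481 + 2211·1443
23848⁻¹ ≡ 2211 (mod 4481), so k ≡ 2211·1095 ≡ 1305 (mod 4481).
x = 16079 + 23848·1305 = 31137719.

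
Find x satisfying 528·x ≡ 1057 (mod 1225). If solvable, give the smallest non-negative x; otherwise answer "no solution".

1169

First find gcd(528, 1225):
1225 = 2×528 + 169
528 = 3×169 + 21
169 = 8×21 + 1
21 = 21×1 + 0
gcd = 1, so a unique solution mod 1225 exists.
Back-substitute for the Bézout coefficients:
1 = 169 − 8·21
1 = −8·528 + 25·169
1 = 25·1225 − 58·528
So 528·(-58) ≡ 1 (mod 1225), giving 528⁻¹ ≡ 1167.
x ≡ 528⁻¹·1057 ≡ 1167·1057 ≡ 1169 (mod 1225).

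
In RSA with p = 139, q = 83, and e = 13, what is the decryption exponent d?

φ(n) = (p−1)(q−1) = 138·82 = 11316.
Need d with 13·d ≡ 1 (mod 11316). Apply the extended Euclidean algorithm:
11316 = 870·13 + 6
13 = 2·6 + 1
6 = 6·1 + 0
Back-substitute:
1 = 13 − 2·6
1 = −2·11316 + 1741·13
So 13·1741 ≡ 1 (mod 11316), hence d = 1741.

1741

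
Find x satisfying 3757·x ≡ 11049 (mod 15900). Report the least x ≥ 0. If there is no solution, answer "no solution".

15357

First find gcd(3757, 15900):
15900 = 4×3757 + 872
3757 = 4×872 + 269
872 = 3×269 + 65
269 = 4×65 + 9
65 = 7×9 + 2
9 = 4×2 + 1
2 = 2×1 + 0
gcd = 1, so a unique solution mod 15900 exists.
Back-substitute for the Bézout coefficients:
1 = 9 − 4·2
1 = −4·65 + 29·9
1 = 29·269 − 120·65
1 = −120·872 + 389·269
1 = 389·3757 − 1676·872
1 = −1676·15900 + 7093·3757
So 3757·(7093) ≡ 1 (mod 15900), giving 3757⁻¹ ≡ 7093.
x ≡ 3757⁻¹·11049 ≡ 7093·11049 ≡ 15357 (mod 15900).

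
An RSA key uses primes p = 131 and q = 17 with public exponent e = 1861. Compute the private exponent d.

φ(n) = (p−1)(q−1) = 130·16 = 2080.
Need d with 1861·d ≡ 1 (mod 2080). Apply the extended Euclidean algorithm:
2080 = 1*1861 + 219
1861 = 8*219 + 109
219 = 2*109 + 1
109 = 109*1 + 0
Back-substitute:
1 = 219 − 2·109
1 = −2·1861 + 17·219
1 = 17·2080 − 19·1861
So 1861·(-19) ≡ 1 (mod 2080), hence d ≡ -19 ≡ 2061 (mod 2080).

2061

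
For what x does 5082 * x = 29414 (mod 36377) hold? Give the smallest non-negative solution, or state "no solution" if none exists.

106

First find gcd(5082, 36377):
36377 = 7×5082 + 803
5082 = 6×803 + 264
803 = 3×264 + 11
264 = 24×11 + 0
gcd = 11 and 11 | 29414, so solutions exist. Divide through by 11: 462x ≡ 2674 (mod 3307).
Now find 462⁻¹ mod 3307:
3307 = 7×462 + 73
462 = 6×73 + 24
73 = 3×24 + 1
24 = 24×1 + 0
Back-substitute:
1 = 73 − 3·24
1 = −3·462 + 19·73
1 = 19·3307 − 136·462
So 462·(-136) ≡ 1 (mod 3307), i.e. 462⁻¹ ≡ 3171.
Then x ≡ 3171·2674 ≡ 106 (mod 3307); the smallest non-negative solution is x = 106.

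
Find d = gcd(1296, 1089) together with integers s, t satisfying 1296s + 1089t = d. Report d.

9

Euclidean algorithm:
1296 = 1·1089 + 207
1089 = 5·207 + 54
207 = 3·54 + 45
54 = 1·45 + 9
45 = 5·9 + 0
gcd(1296, 1089) = 9.
Working backward:
9 = 54 − 45
9 = −207 + 4·54
9 = 4·1089 − 21·207
9 = −21·1296 + 25·1089
So 9 = (-21)·1296 + (25)·1089.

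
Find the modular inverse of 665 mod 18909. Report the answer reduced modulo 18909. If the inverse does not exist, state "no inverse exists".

12824

gcd(18909, 665) by repeated division:
18909 = 28×665 + 289
665 = 2×289 + 87
289 = 3×87 + 28
87 = 3×28 + 3
28 = 9×3 + 1
3 = 3×1 + 0
Since gcd(665, 18909) = 1, back-substitute to write 1 as a combination:
1 = 28 − 9·3
1 = −9·87 + 28·28
1 = 28·289 − 93·87
1 = −93·665 + 214·289
1 = 214·18909 − 6085·665
So 665·(-6085) ≡ 1 (mod 18909), and -6085 ≡ 12824 (mod 18909).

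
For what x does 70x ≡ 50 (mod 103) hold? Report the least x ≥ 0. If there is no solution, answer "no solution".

First find gcd(70, 103):
103 = 1*70 + 33
70 = 2*33 + 4
33 = 8*4 + 1
4 = 4*1 + 0
gcd = 1, so a unique solution mod 103 exists.
Back-substitute for the Bézout coefficients:
1 = 33 − 8·4
1 = −8·70 + 17·33
1 = 17·103 − 25·70
So 70·(-25) ≡ 1 (mod 103), giving 70⁻¹ ≡ 78.
x ≡ 70⁻¹·50 ≡ 78·50 ≡ 89 (mod 103).

89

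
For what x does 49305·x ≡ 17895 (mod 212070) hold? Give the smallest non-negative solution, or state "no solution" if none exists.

First find gcd(49305, 212070):
212070 = 4*49305 + 14850
49305 = 3*14850 + 4755
14850 = 3*4755 + 585
4755 = 8*585 + 75
585 = 7*75 + 60
75 = 1*60 + 15
60 = 4*15 + 0
gcd = 15 and 15 | 17895, so solutions exist. Divide through by 15: 3287x ≡ 1193 (mod 14138).
Now find 3287⁻¹ mod 14138:
14138 = 4×3287 + 990
3287 = 3×990 + 317
990 = 3×317 + 39
317 = 8×39 + 5
39 = 7×5 + 4
5 = 1×4 + 1
4 = 4×1 + 0
Back-substitute:
1 = 5 − 4
1 = −39 + 8·5
1 = 8·317 − 65·39
1 = −65·990 + 203·317
1 = 203·3287 − 674·990
1 = −674·14138 + 2899·3287
So 3287⁻¹ ≡ 2899 (mod 14138).
Then x ≡ 2899·1193 ≡ 8835 (mod 14138); the smallest non-negative solution is x = 8835.

8835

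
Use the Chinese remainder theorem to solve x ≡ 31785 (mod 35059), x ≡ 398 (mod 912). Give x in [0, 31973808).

Write x = 31785 + 35059·k. Then 35059·k ≡ 398 − 31785 ≡ 533 (mod 912).
Need 35059⁻¹ mod 912. Extended Euclid on (912, 403):
912 = 2*403 + 106
403 = 3*106 + 85
106 = 1*85 + 21
85 = 4*21 + 1
21 = 21*1 + 0
Back-substitute:
1 = 85 − 4·21
1 = −4·106 + 5·85
1 = 5·403 − 19·106
1 = −19·912 + 43·403
35059⁻¹ ≡ 43 (mod 912), so k ≡ 43·533 ≡ 119 (mod 912).
x = 31785 + 35059·119 = 4203806.

4203806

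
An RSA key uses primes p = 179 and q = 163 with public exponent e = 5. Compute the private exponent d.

φ(n) = (p−1)(q−1) = 178·162 = 28836.
Need d with 5·d ≡ 1 (mod 28836). Apply the extended Euclidean algorithm:
28836 = 5767·5 + 1
5 = 5·1 + 0
Back-substitute:
1 = 28836 − 5767·5
So 5·(-5767) ≡ 1 (mod 28836), hence d ≡ -5767 ≡ 23069 (mod 28836).

23069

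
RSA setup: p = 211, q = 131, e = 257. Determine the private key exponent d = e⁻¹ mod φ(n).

3293

φ(n) = (p−1)(q−1) = 210·130 = 27300.
Need d with 257·d ≡ 1 (mod 27300). Apply the extended Euclidean algorithm:
27300 = 106×257 + 58
257 = 4×58 + 25
58 = 2×25 + 8
25 = 3×8 + 1
8 = 8×1 + 0
Back-substitute:
1 = 25 − 3·8
1 = −3·58 + 7·25
1 = 7·257 − 31·58
1 = −31·27300 + 3293·257
So 257·3293 ≡ 1 (mod 27300), hence d = 3293.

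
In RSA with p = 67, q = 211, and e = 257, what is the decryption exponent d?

φ(n) = (p−1)(q−1) = 66·210 = 13860.
Need d with 257·d ≡ 1 (mod 13860). Apply the extended Euclidean algorithm:
13860 = 53*257 + 239
257 = 1*239 + 18
239 = 13*18 + 5
18 = 3*5 + 3
5 = 1*3 + 2
3 = 1*2 + 1
2 = 2*1 + 0
Back-substitute:
1 = 3 − 2
1 = −5 + 2·3
1 = 2·18 − 7·5
1 = −7·239 + 93·18
1 = 93·257 − 100·239
1 = −100·13860 + 5393·257
So 257·5393 ≡ 1 (mod 13860), hence d = 5393.

5393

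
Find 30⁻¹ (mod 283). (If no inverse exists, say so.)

gcd(283, 30) by repeated division:
283 = 9×30 + 13
30 = 2×13 + 4
13 = 3×4 + 1
4 = 4×1 + 0
The gcd is 1. Working backward:
1 = 13 − 3·4
1 = −3·30 + 7·13
1 = 7·283 − 66·30
So 30·(-66) ≡ 1 (mod 283), and -66 ≡ 217 (mod 283).

217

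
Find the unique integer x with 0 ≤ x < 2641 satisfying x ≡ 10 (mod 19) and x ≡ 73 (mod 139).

Write x = 10 + 19·k. Then 19·k ≡ 73 − 10 ≡ 63 (mod 139).
Need 19⁻¹ mod 139. Extended Euclid on (139, 19):
139 = 7×19 + 6
19 = 3×6 + 1
6 = 6×1 + 0
Back-substitute:
1 = 19 − 3·6
1 = −3·139 + 22·19
19⁻¹ ≡ 22 (mod 139), so k ≡ 22·63 ≡ 135 (mod 139).
x = 10 + 19·135 = 2575.

2575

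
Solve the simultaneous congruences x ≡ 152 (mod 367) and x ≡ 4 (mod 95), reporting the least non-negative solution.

Write x = 152 + 367·k. Then 367·k ≡ 4 − 152 ≡ 42 (mod 95).
Need 367⁻¹ mod 95. Extended Euclid on (95, 82):
95 = 1×82 + 13
82 = 6×13 + 4
13 = 3×4 + 1
4 = 4×1 + 0
Back-substitute:
1 = 13 − 3·4
1 = −3·82 + 19·13
1 = 19·95 − 22·82
367⁻¹ ≡ 73 (mod 95), so k ≡ 73·42 ≡ 26 (mod 95).
x = 152 + 367·26 = 9694.

9694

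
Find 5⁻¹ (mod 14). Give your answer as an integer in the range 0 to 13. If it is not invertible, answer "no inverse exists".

3

gcd(14, 5) by repeated division:
14 = 2·5 + 4
5 = 1·4 + 1
4 = 4·1 + 0
Since gcd(5, 14) = 1, back-substitute to write 1 as a combination:
1 = 5 − 4
1 = −14 + 3·5
So 5·3 ≡ 1 (mod 14).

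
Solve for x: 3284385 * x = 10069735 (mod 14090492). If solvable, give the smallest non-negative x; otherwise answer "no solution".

640479

First find gcd(3284385, 14090492):
14090492 = 4*3284385 + 952952
3284385 = 3*952952 + 425529
952952 = 2*425529 + 101894
425529 = 4*101894 + 17953
101894 = 5*17953 + 12129
17953 = 1*12129 + 5824
12129 = 2*5824 + 481
5824 = 12*481 + 52
481 = 9*52 + 13
52 = 4*13 + 0
gcd = 13 and 13 | 10069735, so solutions exist. Divide through by 13: 252645x ≡ 774595 (mod 1083884).
Now find 252645⁻¹ mod 1083884:
1083884 = 4·252645 + 73304
252645 = 3·73304 + 32733
73304 = 2·32733 + 7838
32733 = 4·7838 + 1381
7838 = 5·1381 + 933
1381 = 1·933 + 448
933 = 2·448 + 37
448 = 12·37 + 4
37 = 9·4 + 1
4 = 4·1 + 0
Back-substitute:
1 = 37 − 9·4
1 = −9·448 + 109·37
1 = 109·933 − 227·448
1 = −227·1381 + 336·933
1 = 336·7838 − 1907·1381
1 = −1907·32733 + 7964·7838
1 = 7964·73304 − 17835·32733
1 = −17835·252645 + 61469·73304
1 = 61469·1083884 − 263711·252645
So 252645·(-263711) ≡ 1 (mod 1083884), i.e. 252645⁻¹ ≡ 820173.
Then x ≡ 820173·774595 ≡ 640479 (mod 1083884); the smallest non-negative solution is x = 640479.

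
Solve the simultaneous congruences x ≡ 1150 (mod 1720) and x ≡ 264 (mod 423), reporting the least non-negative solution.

Write x = 1150 + 1720·k. Then 1720·k ≡ 264 − 1150 ≡ 383 (mod 423).
Need 1720⁻¹ mod 423. Extended Euclid on (423, 28):
423 = 15*28 + 3
28 = 9*3 + 1
3 = 3*1 + 0
Back-substitute:
1 = 28 − 9·3
1 = −9·423 + 136·28
1720⁻¹ ≡ 136 (mod 423), so k ≡ 136·383 ≡ 59 (mod 423).
x = 1150 + 1720·59 = 102630.

102630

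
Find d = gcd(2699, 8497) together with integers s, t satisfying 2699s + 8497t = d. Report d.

Repeated division:
8497 = 3*2699 + 400
2699 = 6*400 + 299
400 = 1*299 + 101
299 = 2*101 + 97
101 = 1*97 + 4
97 = 24*4 + 1
4 = 4*1 + 0
gcd(2699, 8497) = 1.
Back-substituting:
1 = 97 − 24·4
1 = −24·101 + 25·97
1 = 25·299 − 74·101
1 = −74·400 + 99·299
1 = 99·2699 − 668·400
1 = −668·8497 + 2103·2699
So 1 = (-668)·8497 + (2103)·2699.

1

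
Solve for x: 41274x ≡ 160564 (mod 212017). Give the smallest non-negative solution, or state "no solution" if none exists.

First find gcd(41274, 212017):
212017 = 5*41274 + 5647
41274 = 7*5647 + 1745
5647 = 3*1745 + 412
1745 = 4*412 + 97
412 = 4*97 + 24
97 = 4*24 + 1
24 = 24*1 + 0
gcd = 1, so a unique solution mod 212017 exists.
Back-substitute for the Bézout coefficients:
1 = 97 − 4·24
1 = −4·412 + 17·97
1 = 17·1745 − 72·412
1 = −72·5647 + 233·1745
1 = 233·41274 − 1703·5647
1 = −1703·212017 + 8748·41274
So 41274·(8748) ≡ 1 (mod 212017), giving 41274⁻¹ ≡ 8748.
x ≡ 41274⁻¹·160564 ≡ 8748·160564 ≡ 1247 (mod 212017).

1247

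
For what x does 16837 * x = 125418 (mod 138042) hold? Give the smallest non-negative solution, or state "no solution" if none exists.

9354

First find gcd(16837, 138042):
138042 = 8×16837 + 3346
16837 = 5×3346 + 107
3346 = 31×107 + 29
107 = 3×29 + 20
29 = 1×20 + 9
20 = 2×9 + 2
9 = 4×2 + 1
2 = 2×1 + 0
gcd = 1, so a unique solution mod 138042 exists.
Back-substitute for the Bézout coefficients:
1 = 9 − 4·2
1 = −4·20 + 9·9
1 = 9·29 − 13·20
1 = −13·107 + 48·29
1 = 48·3346 − 1501·107
1 = −1501·16837 + 7553·3346
1 = 7553·138042 − 61925·16837
So 16837·(-61925) ≡ 1 (mod 138042), giving 16837⁻¹ ≡ 76117.
x ≡ 16837⁻¹·125418 ≡ 76117·125418 ≡ 9354 (mod 138042).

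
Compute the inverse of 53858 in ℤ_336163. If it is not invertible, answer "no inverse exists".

Apply the Euclidean algorithm to 336163 and 53858:
336163 = 6×53858 + 13015
53858 = 4×13015 + 1798
13015 = 7×1798 + 429
1798 = 4×429 + 82
429 = 5×82 + 19
82 = 4×19 + 6
19 = 3×6 + 1
6 = 6×1 + 0
Since gcd(53858, 336163) = 1, back-substitute to write 1 as a combination:
1 = 19 − 3·6
1 = −3·82 + 13·19
1 = 13·429 − 68·82
1 = −68·1798 + 285·429
1 = 285·13015 − 2063·1798
1 = −2063·53858 + 8537·13015
1 = 8537·336163 − 53285·53858
So 53858·(-53285) ≡ 1 (mod 336163), and -53285 ≡ 282878 (mod 336163).

282878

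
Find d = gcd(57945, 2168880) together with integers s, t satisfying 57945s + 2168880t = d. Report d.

15

Euclidean algorithm:
2168880 = 37*57945 + 24915
57945 = 2*24915 + 8115
24915 = 3*8115 + 570
8115 = 14*570 + 135
570 = 4*135 + 30
135 = 4*30 + 15
30 = 2*15 + 0
gcd(57945, 2168880) = 15.
Back-substituting:
15 = 135 − 4·30
15 = −4·570 + 17·135
15 = 17·8115 − 242·570
15 = −242·24915 + 743·8115
15 = 743·57945 − 1728·24915
15 = −1728·2168880 + 64679·57945
So 15 = (-1728)·2168880 + (64679)·57945.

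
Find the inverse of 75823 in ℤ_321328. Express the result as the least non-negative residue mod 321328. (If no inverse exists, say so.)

gcd(321328, 75823) by repeated division:
321328 = 4×75823 + 18036
75823 = 4×18036 + 3679
18036 = 4×3679 + 3320
3679 = 1×3320 + 359
3320 = 9×359 + 89
359 = 4×89 + 3
89 = 29×3 + 2
3 = 1×2 + 1
2 = 2×1 + 0
gcd = 1, so the inverse exists. Back-substitute:
1 = 3 − 2
1 = −89 + 30·3
1 = 30·359 − 121·89
1 = −121·3320 + 1119·359
1 = 1119·3679 − 1240·3320
1 = −1240·18036 + 6079·3679
1 = 6079·75823 − 25556·18036
1 = −25556·321328 + 108303·75823
So 75823·108303 ≡ 1 (mod 321328).

108303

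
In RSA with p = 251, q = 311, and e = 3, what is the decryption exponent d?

φ(n) = (p−1)(q−1) = 250·310 = 77500.
Need d with 3·d ≡ 1 (mod 77500). Apply the extended Euclidean algorithm:
77500 = 25833×3 + 1
3 = 3×1 + 0
Back-substitute:
1 = 77500 − 25833·3
So 3·(-25833) ≡ 1 (mod 77500), hence d ≡ -25833 ≡ 51667 (mod 77500).

51667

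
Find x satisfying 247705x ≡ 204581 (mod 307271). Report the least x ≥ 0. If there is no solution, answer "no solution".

First find gcd(247705, 307271):
307271 = 1×247705 + 59566
247705 = 4×59566 + 9441
59566 = 6×9441 + 2920
9441 = 3×2920 + 681
2920 = 4×681 + 196
681 = 3×196 + 93
196 = 2×93 + 10
93 = 9×10 + 3
10 = 3×3 + 1
3 = 3×1 + 0
gcd = 1, so a unique solution mod 307271 exists.
Back-substitute for the Bézout coefficients:
1 = 10 − 3·3
1 = −3·93 + 28·10
1 = 28·196 − 59·93
1 = −59·681 + 205·196
1 = 205·2920 − 879·681
1 = −879·9441 + 2842·2920
1 = 2842·59566 − 17931·9441
1 = −17931·247705 + 74566·59566
1 = 74566·307271 − 92497·247705
So 247705·(-92497) ≡ 1 (mod 307271), giving 247705⁻¹ ≡ 214774.
x ≡ 247705⁻¹·204581 ≡ 214774·204581 ≡ 155778 (mod 307271).

155778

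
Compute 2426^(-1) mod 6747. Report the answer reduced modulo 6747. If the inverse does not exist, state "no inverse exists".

Extended Euclidean algorithm:
6747 = 2×2426 + 1895
2426 = 1×1895 + 531
1895 = 3×531 + 302
531 = 1×302 + 229
302 = 1×229 + 73
229 = 3×73 + 10
73 = 7×10 + 3
10 = 3×3 + 1
3 = 3×1 + 0
gcd = 1, so the inverse exists. Back-substitute:
1 = 10 − 3·3
1 = −3·73 + 22·10
1 = 22·229 − 69·73
1 = −69·302 + 91·229
1 = 91·531 − 160·302
1 = −160·1895 + 571·531
1 = 571·2426 − 731·1895
1 = −731·6747 + 2033·2426
So 2426·2033 ≡ 1 (mod 6747).

2033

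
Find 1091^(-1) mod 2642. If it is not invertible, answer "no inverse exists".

Extended Euclidean algorithm:
2642 = 2×1091 + 460
1091 = 2×460 + 171
460 = 2×171 + 118
171 = 1×118 + 53
118 = 2×53 + 12
53 = 4×12 + 5
12 = 2×5 + 2
5 = 2×2 + 1
2 = 2×1 + 0
The gcd is 1. Working backward:
1 = 5 − 2·2
1 = −2·12 + 5·5
1 = 5·53 − 22·12
1 = −22·118 + 49·53
1 = 49·171 − 71·118
1 = −71·460 + 191·171
1 = 191·1091 − 453·460
1 = −453·2642 + 1097·1091
So 1091·1097 ≡ 1 (mod 2642).

1097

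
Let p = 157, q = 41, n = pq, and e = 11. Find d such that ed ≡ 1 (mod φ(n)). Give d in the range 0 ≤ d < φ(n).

φ(n) = (p−1)(q−1) = 156·40 = 6240.
Need d with 11·d ≡ 1 (mod 6240). Apply the extended Euclidean algorithm:
6240 = 567·11 + 3
11 = 3·3 + 2
3 = 1·2 + 1
2 = 2·1 + 0
Back-substitute:
1 = 3 − 2
1 = −11 + 4·3
1 = 4·6240 − 2269·11
So 11·(-2269) ≡ 1 (mod 6240), hence d ≡ -2269 ≡ 3971 (mod 6240).

3971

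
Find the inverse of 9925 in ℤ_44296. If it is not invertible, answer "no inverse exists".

Extended Euclidean algorithm:
44296 = 4×9925 + 4596
9925 = 2×4596 + 733
4596 = 6×733 + 198
733 = 3×198 + 139
198 = 1×139 + 59
139 = 2×59 + 21
59 = 2×21 + 17
21 = 1×17 + 4
17 = 4×4 + 1
4 = 4×1 + 0
Since gcd(9925, 44296) = 1, back-substitute to write 1 as a combination:
1 = 17 − 4·4
1 = −4·21 + 5·17
1 = 5·59 − 14·21
1 = −14·139 + 33·59
1 = 33·198 − 47·139
1 = −47·733 + 174·198
1 = 174·4596 − 1091·733
1 = −1091·9925 + 2356·4596
1 = 2356·44296 − 10515·9925
So 9925·(-10515) ≡ 1 (mod 44296), and -10515 ≡ 33781 (mod 44296).

33781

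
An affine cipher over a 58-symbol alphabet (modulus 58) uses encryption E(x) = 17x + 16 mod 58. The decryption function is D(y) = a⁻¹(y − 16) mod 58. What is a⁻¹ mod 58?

Extended Euclidean algorithm:
58 = 3*17 + 7
17 = 2*7 + 3
7 = 2*3 + 1
3 = 3*1 + 0
gcd = 1, so the inverse exists. Back-substitute:
1 = 7 − 2·3
1 = −2·17 + 5·7
1 = 5·58 − 17·17
Hence 17⁻¹ ≡ -17 ≡ 41 (mod 58).

41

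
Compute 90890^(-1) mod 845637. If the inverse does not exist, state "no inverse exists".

20906

Run Euclid on (845637, 90890):
845637 = 9*90890 + 27627
90890 = 3*27627 + 8009
27627 = 3*8009 + 3600
8009 = 2*3600 + 809
3600 = 4*809 + 364
809 = 2*364 + 81
364 = 4*81 + 40
81 = 2*40 + 1
40 = 40*1 + 0
gcd = 1, so the inverse exists. Back-substitute:
1 = 81 − 2·40
1 = −2·364 + 9·81
1 = 9·809 − 20·364
1 = −20·3600 + 89·809
1 = 89·8009 − 198·3600
1 = −198·27627 + 683·8009
1 = 683·90890 − 2247·27627
1 = −2247·845637 + 20906·90890
So 90890·20906 ≡ 1 (mod 845637).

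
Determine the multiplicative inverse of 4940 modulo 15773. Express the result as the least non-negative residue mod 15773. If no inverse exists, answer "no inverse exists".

Apply the Euclidean algorithm to 15773 and 4940:
15773 = 3*4940 + 953
4940 = 5*953 + 175
953 = 5*175 + 78
175 = 2*78 + 19
78 = 4*19 + 2
19 = 9*2 + 1
2 = 2*1 + 0
Since gcd(4940, 15773) = 1, back-substitute to write 1 as a combination:
1 = 19 − 9·2
1 = −9·78 + 37·19
1 = 37·175 − 83·78
1 = −83·953 + 452·175
1 = 452·4940 − 2343·953
1 = −2343·15773 + 7481·4940
So 4940·7481 ≡ 1 (mod 15773).

7481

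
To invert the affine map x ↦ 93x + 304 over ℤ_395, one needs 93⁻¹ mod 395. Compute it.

17

Run Euclid on (395, 93):
395 = 4*93 + 23
93 = 4*23 + 1
23 = 23*1 + 0
gcd = 1, so the inverse exists. Back-substitute:
1 = 93 − 4·23
1 = −4·395 + 17·93
So 93·17 ≡ 1 (mod 395).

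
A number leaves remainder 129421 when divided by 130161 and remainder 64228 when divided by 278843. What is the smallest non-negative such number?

Write x = 129421 + 130161·k. Then 130161·k ≡ 64228 − 129421 ≡ 213650 (mod 278843).
Need 130161⁻¹ mod 278843. Extended Euclid on (278843, 130161):
278843 = 2*130161 + 18521
130161 = 7*18521 + 514
18521 = 36*514 + 17
514 = 30*17 + 4
17 = 4*4 + 1
4 = 4*1 + 0
Back-substitute:
1 = 17 − 4·4
1 = −4·514 + 121·17
1 = 121·18521 − 4360·514
1 = −4360·130161 + 30641·18521
1 = 30641·278843 − 65642·130161
130161⁻¹ ≡ 213201 (mod 278843), so k ≡ 213201·213650 ≡ 274228 (mod 278843).
x = 129421 + 130161·274228 = 35693920129.

35693920129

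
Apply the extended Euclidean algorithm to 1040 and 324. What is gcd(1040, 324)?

4

Apply Euclid's algorithm to 1040 and 324:
1040 = 3×324 + 68
324 = 4×68 + 52
68 = 1×52 + 16
52 = 3×16 + 4
16 = 4×4 + 0
gcd(1040, 324) = 4.
Express as a combination:
4 = 52 − 3·16
4 = −3·68 + 4·52
4 = 4·324 − 19·68
4 = −19·1040 + 61·324
So 4 = (-19)·1040 + (61)·324.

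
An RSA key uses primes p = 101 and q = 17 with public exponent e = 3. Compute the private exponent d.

1067

φ(n) = (p−1)(q−1) = 100·16 = 1600.
Need d with 3·d ≡ 1 (mod 1600). Apply the extended Euclidean algorithm:
1600 = 533*3 + 1
3 = 3*1 + 0
Back-substitute:
1 = 1600 − 533·3
So 3·(-533) ≡ 1 (mod 1600), hence d ≡ -533 ≡ 1067 (mod 1600).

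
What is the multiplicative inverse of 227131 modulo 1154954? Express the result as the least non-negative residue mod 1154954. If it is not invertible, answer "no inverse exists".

gcd(1154954, 227131) by repeated division:
1154954 = 5·227131 + 19299
227131 = 11·19299 + 14842
19299 = 1·14842 + 4457
14842 = 3·4457 + 1471
4457 = 3·1471 + 44
1471 = 33·44 + 19
44 = 2·19 + 6
19 = 3·6 + 1
6 = 6·1 + 0
gcd = 1, so the inverse exists. Back-substitute:
1 = 19 − 3·6
1 = −3·44 + 7·19
1 = 7·1471 − 234·44
1 = −234·4457 + 709·1471
1 = 709·14842 − 2361·4457
1 = −2361·19299 + 3070·14842
1 = 3070·227131 − 36131·19299
1 = −36131·1154954 + 183725·227131
So 227131·183725 ≡ 1 (mod 1154954).

183725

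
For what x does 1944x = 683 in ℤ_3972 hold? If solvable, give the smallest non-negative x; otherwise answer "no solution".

gcd(1944, 3972):
3972 = 2·1944 + 84
1944 = 23·84 + 12
84 = 7·12 + 0
gcd = 12, but 12 ∤ 683, so the congruence has no solution.

no solution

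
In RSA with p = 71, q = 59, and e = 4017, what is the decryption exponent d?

φ(n) = (p−1)(q−1) = 70·58 = 4060.
Need d with 4017·d ≡ 1 (mod 4060). Apply the extended Euclidean algorithm:
4060 = 1×4017 + 43
4017 = 93×43 + 18
43 = 2×18 + 7
18 = 2×7 + 4
7 = 1×4 + 3
4 = 1×3 + 1
3 = 3×1 + 0
Back-substitute:
1 = 4 − 3
1 = −7 + 2·4
1 = 2·18 − 5·7
1 = −5·43 + 12·18
1 = 12·4017 − 1121·43
1 = −1121·4060 + 1133·4017
So 4017·1133 ≡ 1 (mod 4060), hence d = 1133.

1133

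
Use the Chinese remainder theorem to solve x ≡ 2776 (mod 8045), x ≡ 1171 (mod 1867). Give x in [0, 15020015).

8570701

Write x = 2776 + 8045·k. Then 8045·k ≡ 1171 − 2776 ≡ 262 (mod 1867).
Need 8045⁻¹ mod 1867. Extended Euclid on (1867, 577):
1867 = 3·577 + 136
577 = 4·136 + 33
136 = 4·33 + 4
33 = 8·4 + 1
4 = 4·1 + 0
Back-substitute:
1 = 33 − 8·4
1 = −8·136 + 33·33
1 = 33·577 − 140·136
1 = −140·1867 + 453·577
8045⁻¹ ≡ 453 (mod 1867), so k ≡ 453·262 ≡ 1065 (mod 1867).
x = 2776 + 8045·1065 = 8570701.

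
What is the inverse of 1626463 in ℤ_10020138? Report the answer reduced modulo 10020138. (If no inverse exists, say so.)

8617219

gcd(10020138, 1626463) by repeated division:
10020138 = 6·1626463 + 261360
1626463 = 6·261360 + 58303
261360 = 4·58303 + 28148
58303 = 2·28148 + 2007
28148 = 14·2007 + 50
2007 = 40·50 + 7
50 = 7·7 + 1
7 = 7·1 + 0
Since gcd(1626463, 10020138) = 1, back-substitute to write 1 as a combination:
1 = 50 − 7·7
1 = −7·2007 + 281·50
1 = 281·28148 − 3941·2007
1 = −3941·58303 + 8163·28148
1 = 8163·261360 − 36593·58303
1 = −36593·1626463 + 227721·261360
1 = 227721·10020138 − 1402919·1626463
Thus 1626463·(-1402919) ≡ 1 (mod 10020138); reducing, -1402919 mod 10020138 = 8617219.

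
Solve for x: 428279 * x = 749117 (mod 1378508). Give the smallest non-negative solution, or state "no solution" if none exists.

770855

First find gcd(428279, 1378508):
1378508 = 3·428279 + 93671
428279 = 4·93671 + 53595
93671 = 1·53595 + 40076
53595 = 1·40076 + 13519
40076 = 2·13519 + 13038
13519 = 1·13038 + 481
13038 = 27·481 + 51
481 = 9·51 + 22
51 = 2·22 + 7
22 = 3·7 + 1
7 = 7·1 + 0
gcd = 1, so a unique solution mod 1378508 exists.
Back-substitute for the Bézout coefficients:
1 = 22 − 3·7
1 = −3·51 + 7·22
1 = 7·481 − 66·51
1 = −66·13038 + 1789·481
1 = 1789·13519 − 1855·13038
1 = −1855·40076 + 5499·13519
1 = 5499·53595 − 7354·40076
1 = −7354·93671 + 12853·53595
1 = 12853·428279 − 58766·93671
1 = −58766·1378508 + 189151·428279
So 428279·(189151) ≡ 1 (mod 1378508), giving 428279⁻¹ ≡ 189151.
x ≡ 428279⁻¹·749117 ≡ 189151·749117 ≡ 770855 (mod 1378508).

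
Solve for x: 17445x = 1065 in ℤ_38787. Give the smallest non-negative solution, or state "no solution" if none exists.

11117

First find gcd(17445, 38787):
38787 = 2×17445 + 3897
17445 = 4×3897 + 1857
3897 = 2×1857 + 183
1857 = 10×183 + 27
183 = 6×27 + 21
27 = 1×21 + 6
21 = 3×6 + 3
6 = 2×3 + 0
gcd = 3 and 3 | 1065, so solutions exist. Divide through by 3: 5815x ≡ 355 (mod 12929).
Now find 5815⁻¹ mod 12929:
12929 = 2*5815 + 1299
5815 = 4*1299 + 619
1299 = 2*619 + 61
619 = 10*61 + 9
61 = 6*9 + 7
9 = 1*7 + 2
7 = 3*2 + 1
2 = 2*1 + 0
Back-substitute:
1 = 7 − 3·2
1 = −3·9 + 4·7
1 = 4·61 − 27·9
1 = −27·619 + 274·61
1 = 274·1299 − 575·619
1 = −575·5815 + 2574·1299
1 = 2574·12929 − 5723·5815
So 5815·(-5723) ≡ 1 (mod 12929), i.e. 5815⁻¹ ≡ 7206.
Then x ≡ 7206·355 ≡ 11117 (mod 12929); the smallest non-negative solution is x = 11117.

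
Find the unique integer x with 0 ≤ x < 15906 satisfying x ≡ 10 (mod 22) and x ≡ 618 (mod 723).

9294

Write x = 10 + 22·k. Then 22·k ≡ 618 − 10 ≡ 608 (mod 723).
Need 22⁻¹ mod 723. Extended Euclid on (723, 22):
723 = 32×22 + 19
22 = 1×19 + 3
19 = 6×3 + 1
3 = 3×1 + 0
Back-substitute:
1 = 19 − 6·3
1 = −6·22 + 7·19
1 = 7·723 − 230·22
22⁻¹ ≡ 493 (mod 723), so k ≡ 493·608 ≡ 422 (mod 723).
x = 10 + 22·422 = 9294.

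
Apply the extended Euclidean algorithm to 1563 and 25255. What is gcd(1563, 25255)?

1

Repeated division:
25255 = 16·1563 + 247
1563 = 6·247 + 81
247 = 3·81 + 4
81 = 20·4 + 1
4 = 4·1 + 0
gcd(1563, 25255) = 1.
Back-substituting:
1 = 81 − 20·4
1 = −20·247 + 61·81
1 = 61·1563 − 386·247
1 = −386·25255 + 6237·1563
So 1 = (-386)·25255 + (6237)·1563.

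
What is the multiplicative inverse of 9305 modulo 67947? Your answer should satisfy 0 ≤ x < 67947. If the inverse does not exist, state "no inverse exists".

52700

Run Euclid on (67947, 9305):
67947 = 7·9305 + 2812
9305 = 3·2812 + 869
2812 = 3·869 + 205
869 = 4·205 + 49
205 = 4·49 + 9
49 = 5·9 + 4
9 = 2·4 + 1
4 = 4·1 + 0
gcd = 1, so the inverse exists. Back-substitute:
1 = 9 − 2·4
1 = −2·49 + 11·9
1 = 11·205 − 46·49
1 = −46·869 + 195·205
1 = 195·2812 − 631·869
1 = −631·9305 + 2088·2812
1 = 2088·67947 − 15247·9305
Hence 9305⁻¹ ≡ -15247 ≡ 52700 (mod 67947).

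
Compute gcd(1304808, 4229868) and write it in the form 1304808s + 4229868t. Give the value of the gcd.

12

Apply Euclid's algorithm to 4229868 and 1304808:
4229868 = 3*1304808 + 315444
1304808 = 4*315444 + 43032
315444 = 7*43032 + 14220
43032 = 3*14220 + 372
14220 = 38*372 + 84
372 = 4*84 + 36
84 = 2*36 + 12
36 = 3*12 + 0
gcd(1304808, 4229868) = 12.
Express as a combination:
12 = 84 − 2·36
12 = −2·372 + 9·84
12 = 9·14220 − 344·372
12 = −344·43032 + 1041·14220
12 = 1041·315444 − 7631·43032
12 = −7631·1304808 + 31565·315444
12 = 31565·4229868 − 102326·1304808
So 12 = (31565)·4229868 + (-102326)·1304808.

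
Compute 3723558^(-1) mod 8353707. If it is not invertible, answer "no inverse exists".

no inverse exists

Euclidean algorithm on 8353707, 3723558:
8353707 = 2*3723558 + 906591
3723558 = 4*906591 + 97194
906591 = 9*97194 + 31845
97194 = 3*31845 + 1659
31845 = 19*1659 + 324
1659 = 5*324 + 39
324 = 8*39 + 12
39 = 3*12 + 3
12 = 4*3 + 0
gcd(3723558, 8353707) = 3 ≠ 1, so 3723558 has no multiplicative inverse modulo 8353707.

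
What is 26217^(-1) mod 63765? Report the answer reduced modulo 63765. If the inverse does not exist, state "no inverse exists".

Compute gcd(26217, 63765):
63765 = 2*26217 + 11331
26217 = 2*11331 + 3555
11331 = 3*3555 + 666
3555 = 5*666 + 225
666 = 2*225 + 216
225 = 1*216 + 9
216 = 24*9 + 0
gcd(26217, 63765) = 9 ≠ 1, so 26217 has no multiplicative inverse modulo 63765.

no inverse exists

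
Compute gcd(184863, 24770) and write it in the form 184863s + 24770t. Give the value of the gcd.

Repeated division:
184863 = 7*24770 + 11473
24770 = 2*11473 + 1824
11473 = 6*1824 + 529
1824 = 3*529 + 237
529 = 2*237 + 55
237 = 4*55 + 17
55 = 3*17 + 4
17 = 4*4 + 1
4 = 4*1 + 0
gcd(184863, 24770) = 1.
Express as a combination:
1 = 17 − 4·4
1 = −4·55 + 13·17
1 = 13·237 − 56·55
1 = −56·529 + 125·237
1 = 125·1824 − 431·529
1 = −431·11473 + 2711·1824
1 = 2711·24770 − 5853·11473
1 = −5853·184863 + 43682·24770
So 1 = (-5853)·184863 + (43682)·24770.

1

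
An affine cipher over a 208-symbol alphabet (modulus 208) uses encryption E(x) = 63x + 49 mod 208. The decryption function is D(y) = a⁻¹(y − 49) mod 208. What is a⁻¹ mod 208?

175

Extended Euclidean algorithm:
208 = 3·63 + 19
63 = 3·19 + 6
19 = 3·6 + 1
6 = 6·1 + 0
The gcd is 1. Working backward:
1 = 19 − 3·6
1 = −3·63 + 10·19
1 = 10·208 − 33·63
So 63·(-33) ≡ 1 (mod 208), and -33 ≡ 175 (mod 208).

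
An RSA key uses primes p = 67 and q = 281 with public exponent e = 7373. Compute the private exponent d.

φ(n) = (p−1)(q−1) = 66·280 = 18480.
Need d with 7373·d ≡ 1 (mod 18480). Apply the extended Euclidean algorithm:
18480 = 2*7373 + 3734
7373 = 1*3734 + 3639
3734 = 1*3639 + 95
3639 = 38*95 + 29
95 = 3*29 + 8
29 = 3*8 + 5
8 = 1*5 + 3
5 = 1*3 + 2
3 = 1*2 + 1
2 = 2*1 + 0
Back-substitute:
1 = 3 − 2
1 = −5 + 2·3
1 = 2·8 − 3·5
1 = −3·29 + 11·8
1 = 11·95 − 36·29
1 = −36·3639 + 1379·95
1 = 1379·3734 − 1415·3639
1 = −1415·7373 + 2794·3734
1 = 2794·18480 − 7003·7373
So 7373·(-7003) ≡ 1 (mod 18480), hence d ≡ -7003 ≡ 11477 (mod 18480).

11477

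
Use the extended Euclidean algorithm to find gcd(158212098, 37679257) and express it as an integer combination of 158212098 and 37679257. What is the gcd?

11

Repeated division:
158212098 = 4*37679257 + 7495070
37679257 = 5*7495070 + 203907
7495070 = 36*203907 + 154418
203907 = 1*154418 + 49489
154418 = 3*49489 + 5951
49489 = 8*5951 + 1881
5951 = 3*1881 + 308
1881 = 6*308 + 33
308 = 9*33 + 11
33 = 3*11 + 0
gcd(158212098, 37679257) = 11.
Back-substituting:
11 = 308 − 9·33
11 = −9·1881 + 55·308
11 = 55·5951 − 174·1881
11 = −174·49489 + 1447·5951
11 = 1447·154418 − 4515·49489
11 = −4515·203907 + 5962·154418
11 = 5962·7495070 − 219147·203907
11 = −219147·37679257 + 1101697·7495070
11 = 1101697·158212098 − 4625935·37679257
So 11 = (1101697)·158212098 + (-4625935)·37679257.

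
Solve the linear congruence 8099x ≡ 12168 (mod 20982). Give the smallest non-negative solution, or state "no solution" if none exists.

30

First find gcd(8099, 20982):
20982 = 2*8099 + 4784
8099 = 1*4784 + 3315
4784 = 1*3315 + 1469
3315 = 2*1469 + 377
1469 = 3*377 + 338
377 = 1*338 + 39
338 = 8*39 + 26
39 = 1*26 + 13
26 = 2*13 + 0
gcd = 13 and 13 | 12168, so solutions exist. Divide through by 13: 623x ≡ 936 (mod 1614).
Now find 623⁻¹ mod 1614:
1614 = 2·623 + 368
623 = 1·368 + 255
368 = 1·255 + 113
255 = 2·113 + 29
113 = 3·29 + 26
29 = 1·26 + 3
26 = 8·3 + 2
3 = 1·2 + 1
2 = 2·1 + 0
Back-substitute:
1 = 3 − 2
1 = −26 + 9·3
1 = 9·29 − 10·26
1 = −10·113 + 39·29
1 = 39·255 − 88·113
1 = −88·368 + 127·255
1 = 127·623 − 215·368
1 = −215·1614 + 557·623
So 623⁻¹ ≡ 557 (mod 1614).
Then x ≡ 557·936 ≡ 30 (mod 1614); the smallest non-negative solution is x = 30.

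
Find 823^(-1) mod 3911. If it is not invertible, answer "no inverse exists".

556

Apply the Euclidean algorithm to 3911 and 823:
3911 = 4·823 + 619
823 = 1·619 + 204
619 = 3·204 + 7
204 = 29·7 + 1
7 = 7·1 + 0
gcd = 1, so the inverse exists. Back-substitute:
1 = 204 − 29·7
1 = −29·619 + 88·204
1 = 88·823 − 117·619
1 = −117·3911 + 556·823
So 823·556 ≡ 1 (mod 3911).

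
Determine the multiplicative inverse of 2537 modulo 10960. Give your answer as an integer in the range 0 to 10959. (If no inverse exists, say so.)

Extended Euclidean algorithm:
10960 = 4·2537 + 812
2537 = 3·812 + 101
812 = 8·101 + 4
101 = 25·4 + 1
4 = 4·1 + 0
The gcd is 1. Working backward:
1 = 101 − 25·4
1 = −25·812 + 201·101
1 = 201·2537 − 628·812
1 = −628·10960 + 2713·2537
So 2537·2713 ≡ 1 (mod 10960).

2713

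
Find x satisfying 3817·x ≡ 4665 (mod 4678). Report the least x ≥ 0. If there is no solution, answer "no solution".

First find gcd(3817, 4678):
4678 = 1×3817 + 861
3817 = 4×861 + 373
861 = 2×373 + 115
373 = 3×115 + 28
115 = 4×28 + 3
28 = 9×3 + 1
3 = 3×1 + 0
gcd = 1, so a unique solution mod 4678 exists.
Back-substitute for the Bézout coefficients:
1 = 28 − 9·3
1 = −9·115 + 37·28
1 = 37·373 − 120·115
1 = −120·861 + 277·373
1 = 277·3817 − 1228·861
1 = −1228·4678 + 1505·3817
So 3817·(1505) ≡ 1 (mod 4678), giving 3817⁻¹ ≡ 1505.
x ≡ 3817⁻¹·4665 ≡ 1505·4665 ≡ 3825 (mod 4678).

3825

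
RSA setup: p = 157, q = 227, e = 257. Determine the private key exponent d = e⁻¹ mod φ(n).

11249

φ(n) = (p−1)(q−1) = 156·226 = 35256.
Need d with 257·d ≡ 1 (mod 35256). Apply the extended Euclidean algorithm:
35256 = 137·257 + 47
257 = 5·47 + 22
47 = 2·22 + 3
22 = 7·3 + 1
3 = 3·1 + 0
Back-substitute:
1 = 22 − 7·3
1 = −7·47 + 15·22
1 = 15·257 − 82·47
1 = −82·35256 + 11249·257
So 257·11249 ≡ 1 (mod 35256), hence d = 11249.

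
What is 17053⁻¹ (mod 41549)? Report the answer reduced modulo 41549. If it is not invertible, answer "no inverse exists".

31272

Apply the Euclidean algorithm to 41549 and 17053:
41549 = 2*17053 + 7443
17053 = 2*7443 + 2167
7443 = 3*2167 + 942
2167 = 2*942 + 283
942 = 3*283 + 93
283 = 3*93 + 4
93 = 23*4 + 1
4 = 4*1 + 0
gcd = 1, so the inverse exists. Back-substitute:
1 = 93 − 23·4
1 = −23·283 + 70·93
1 = 70·942 − 233·283
1 = −233·2167 + 536·942
1 = 536·7443 − 1841·2167
1 = −1841·17053 + 4218·7443
1 = 4218·41549 − 10277·17053
Thus 17053·(-10277) ≡ 1 (mod 41549); reducing, -10277 mod 41549 = 31272.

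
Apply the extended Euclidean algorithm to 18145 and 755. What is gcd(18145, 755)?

Apply Euclid's algorithm to 18145 and 755:
18145 = 24·755 + 25
755 = 30·25 + 5
25 = 5·5 + 0
gcd(18145, 755) = 5.
Working backward:
5 = 755 − 30·25
5 = −30·18145 + 721·755
So 5 = (-30)·18145 + (721)·755.

5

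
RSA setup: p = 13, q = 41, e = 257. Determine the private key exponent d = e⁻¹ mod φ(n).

353

φ(n) = (p−1)(q−1) = 12·40 = 480.
Need d with 257·d ≡ 1 (mod 480). Apply the extended Euclidean algorithm:
480 = 1*257 + 223
257 = 1*223 + 34
223 = 6*34 + 19
34 = 1*19 + 15
19 = 1*15 + 4
15 = 3*4 + 3
4 = 1*3 + 1
3 = 3*1 + 0
Back-substitute:
1 = 4 − 3
1 = −15 + 4·4
1 = 4·19 − 5·15
1 = −5·34 + 9·19
1 = 9·223 − 59·34
1 = −59·257 + 68·223
1 = 68·480 − 127·257
So 257·(-127) ≡ 1 (mod 480), hence d ≡ -127 ≡ 353 (mod 480).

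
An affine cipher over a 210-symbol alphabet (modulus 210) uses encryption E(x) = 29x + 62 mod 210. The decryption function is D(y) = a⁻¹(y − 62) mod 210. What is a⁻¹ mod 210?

29

gcd(210, 29) by repeated division:
210 = 7×29 + 7
29 = 4×7 + 1
7 = 7×1 + 0
gcd = 1, so the inverse exists. Back-substitute:
1 = 29 − 4·7
1 = −4·210 + 29·29
So 29·29 ≡ 1 (mod 210).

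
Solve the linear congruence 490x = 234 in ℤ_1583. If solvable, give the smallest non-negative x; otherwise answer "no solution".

330

First find gcd(490, 1583):
1583 = 3×490 + 113
490 = 4×113 + 38
113 = 2×38 + 37
38 = 1×37 + 1
37 = 37×1 + 0
gcd = 1, so a unique solution mod 1583 exists.
Back-substitute for the Bézout coefficients:
1 = 38 − 37
1 = −113 + 3·38
1 = 3·490 − 13·113
1 = −13·1583 + 42·490
So 490·(42) ≡ 1 (mod 1583), giving 490⁻¹ ≡ 42.
x ≡ 490⁻¹·234 ≡ 42·234 ≡ 330 (mod 1583).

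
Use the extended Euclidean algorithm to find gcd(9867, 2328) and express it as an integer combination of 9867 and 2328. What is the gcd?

3

Apply Euclid's algorithm to 9867 and 2328:
9867 = 4*2328 + 555
2328 = 4*555 + 108
555 = 5*108 + 15
108 = 7*15 + 3
15 = 5*3 + 0
gcd(9867, 2328) = 3.
Express as a combination:
3 = 108 − 7·15
3 = −7·555 + 36·108
3 = 36·2328 − 151·555
3 = −151·9867 + 640·2328
So 3 = (-151)·9867 + (640)·2328.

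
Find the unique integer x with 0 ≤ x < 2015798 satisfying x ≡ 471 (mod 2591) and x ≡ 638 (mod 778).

966914

Write x = 471 + 2591·k. Then 2591·k ≡ 638 − 471 ≡ 167 (mod 778).
Need 2591⁻¹ mod 778. Extended Euclid on (778, 257):
778 = 3*257 + 7
257 = 36*7 + 5
7 = 1*5 + 2
5 = 2*2 + 1
2 = 2*1 + 0
Back-substitute:
1 = 5 − 2·2
1 = −2·7 + 3·5
1 = 3·257 − 110·7
1 = −110·778 + 333·257
2591⁻¹ ≡ 333 (mod 778), so k ≡ 333·167 ≡ 373 (mod 778).
x = 471 + 2591·373 = 966914.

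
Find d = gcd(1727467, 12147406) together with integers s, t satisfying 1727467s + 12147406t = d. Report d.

Euclidean algorithm:
12147406 = 7·1727467 + 55137
1727467 = 31·55137 + 18220
55137 = 3·18220 + 477
18220 = 38·477 + 94
477 = 5·94 + 7
94 = 13·7 + 3
7 = 2·3 + 1
3 = 3·1 + 0
gcd(1727467, 12147406) = 1.
Express as a combination:
1 = 7 − 2·3
1 = −2·94 + 27·7
1 = 27·477 − 137·94
1 = −137·18220 + 5233·477
1 = 5233·55137 − 15836·18220
1 = −15836·1727467 + 496149·55137
1 = 496149·12147406 − 3488879·1727467
So 1 = (496149)·12147406 + (-3488879)·1727467.

1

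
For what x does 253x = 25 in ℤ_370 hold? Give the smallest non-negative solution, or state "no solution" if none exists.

335

First find gcd(253, 370):
370 = 1×253 + 117
253 = 2×117 + 19
117 = 6×19 + 3
19 = 6×3 + 1
3 = 3×1 + 0
gcd = 1, so a unique solution mod 370 exists.
Back-substitute for the Bézout coefficients:
1 = 19 − 6·3
1 = −6·117 + 37·19
1 = 37·253 − 80·117
1 = −80·370 + 117·253
So 253·(117) ≡ 1 (mod 370), giving 253⁻¹ ≡ 117.
x ≡ 253⁻¹·25 ≡ 117·25 ≡ 335 (mod 370).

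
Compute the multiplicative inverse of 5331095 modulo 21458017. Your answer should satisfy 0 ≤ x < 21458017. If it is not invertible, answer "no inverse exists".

no inverse exists

Euclidean algorithm on 21458017, 5331095:
21458017 = 4×5331095 + 133637
5331095 = 39×133637 + 119252
133637 = 1×119252 + 14385
119252 = 8×14385 + 4172
14385 = 3×4172 + 1869
4172 = 2×1869 + 434
1869 = 4×434 + 133
434 = 3×133 + 35
133 = 3×35 + 28
35 = 1×28 + 7
28 = 4×7 + 0
gcd(5331095, 21458017) = 7 ≠ 1, so 5331095 has no multiplicative inverse modulo 21458017.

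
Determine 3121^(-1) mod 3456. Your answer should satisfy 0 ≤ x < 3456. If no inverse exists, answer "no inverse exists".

Apply the Euclidean algorithm to 3456 and 3121:
3456 = 1·3121 + 335
3121 = 9·335 + 106
335 = 3·106 + 17
106 = 6·17 + 4
17 = 4·4 + 1
4 = 4·1 + 0
gcd = 1, so the inverse exists. Back-substitute:
1 = 17 − 4·4
1 = −4·106 + 25·17
1 = 25·335 − 79·106
1 = −79·3121 + 736·335
1 = 736·3456 − 815·3121
Thus 3121·(-815) ≡ 1 (mod 3456); reducing, -815 mod 3456 = 2641.

2641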